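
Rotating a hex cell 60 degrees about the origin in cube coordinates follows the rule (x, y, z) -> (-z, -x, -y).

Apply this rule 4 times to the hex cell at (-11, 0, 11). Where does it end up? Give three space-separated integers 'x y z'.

Answer: 11 -11 0

Derivation:
Start: (-11, 0, 11)
Step 1: (-11, 0, 11) -> (-(11), -(-11), -(0)) = (-11, 11, 0)
Step 2: (-11, 11, 0) -> (-(0), -(-11), -(11)) = (0, 11, -11)
Step 3: (0, 11, -11) -> (-(-11), -(0), -(11)) = (11, 0, -11)
Step 4: (11, 0, -11) -> (-(-11), -(11), -(0)) = (11, -11, 0)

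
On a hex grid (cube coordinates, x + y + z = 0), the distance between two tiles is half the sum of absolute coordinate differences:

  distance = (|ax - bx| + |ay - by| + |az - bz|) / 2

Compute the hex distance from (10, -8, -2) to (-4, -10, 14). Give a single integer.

Answer: 16

Derivation:
|ax - bx| = |10 - (-4)| = 14
|ay - by| = |-8 - (-10)| = 2
|az - bz| = |-2 - 14| = 16
distance = (14 + 2 + 16) / 2 = 32 / 2 = 16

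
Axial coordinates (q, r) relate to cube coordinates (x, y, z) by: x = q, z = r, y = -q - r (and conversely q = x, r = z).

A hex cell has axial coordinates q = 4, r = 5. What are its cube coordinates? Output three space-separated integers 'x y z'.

x = q = 4
z = r = 5
y = -x - z = -(4) - (5) = -9

Answer: 4 -9 5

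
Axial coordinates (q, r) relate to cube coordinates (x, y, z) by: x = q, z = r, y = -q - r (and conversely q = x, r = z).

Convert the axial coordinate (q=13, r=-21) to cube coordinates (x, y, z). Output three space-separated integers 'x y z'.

x = q = 13
z = r = -21
y = -x - z = -(13) - (-21) = 8

Answer: 13 8 -21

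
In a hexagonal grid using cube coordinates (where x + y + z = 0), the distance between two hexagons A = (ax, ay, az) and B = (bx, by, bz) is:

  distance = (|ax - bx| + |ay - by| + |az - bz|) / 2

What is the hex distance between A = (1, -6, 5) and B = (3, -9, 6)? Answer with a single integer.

|ax - bx| = |1 - 3| = 2
|ay - by| = |-6 - (-9)| = 3
|az - bz| = |5 - 6| = 1
distance = (2 + 3 + 1) / 2 = 6 / 2 = 3

Answer: 3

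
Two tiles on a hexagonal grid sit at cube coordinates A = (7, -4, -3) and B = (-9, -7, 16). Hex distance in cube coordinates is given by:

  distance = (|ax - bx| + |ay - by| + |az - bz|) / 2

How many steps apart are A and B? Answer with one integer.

Answer: 19

Derivation:
|ax - bx| = |7 - (-9)| = 16
|ay - by| = |-4 - (-7)| = 3
|az - bz| = |-3 - 16| = 19
distance = (16 + 3 + 19) / 2 = 38 / 2 = 19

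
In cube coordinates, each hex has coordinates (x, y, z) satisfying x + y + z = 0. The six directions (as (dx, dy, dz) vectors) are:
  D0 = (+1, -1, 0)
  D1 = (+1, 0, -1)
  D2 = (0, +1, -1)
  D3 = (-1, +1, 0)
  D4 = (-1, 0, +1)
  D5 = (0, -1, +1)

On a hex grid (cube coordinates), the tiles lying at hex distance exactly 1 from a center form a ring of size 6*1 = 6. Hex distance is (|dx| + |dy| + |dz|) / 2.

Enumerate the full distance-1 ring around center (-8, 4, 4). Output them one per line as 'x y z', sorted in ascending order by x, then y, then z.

Walk ring at distance 1 from (-8, 4, 4):
Start at center + D4*1 = (-9, 4, 5)
  hex 0: (-9, 4, 5)
  hex 1: (-8, 3, 5)
  hex 2: (-7, 3, 4)
  hex 3: (-7, 4, 3)
  hex 4: (-8, 5, 3)
  hex 5: (-9, 5, 4)
Sorted: 6 hexes.

Answer: -9 4 5
-9 5 4
-8 3 5
-8 5 3
-7 3 4
-7 4 3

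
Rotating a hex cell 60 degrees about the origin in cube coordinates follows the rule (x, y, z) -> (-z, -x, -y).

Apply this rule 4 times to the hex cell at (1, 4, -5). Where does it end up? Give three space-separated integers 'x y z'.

Start: (1, 4, -5)
Step 1: (1, 4, -5) -> (-(-5), -(1), -(4)) = (5, -1, -4)
Step 2: (5, -1, -4) -> (-(-4), -(5), -(-1)) = (4, -5, 1)
Step 3: (4, -5, 1) -> (-(1), -(4), -(-5)) = (-1, -4, 5)
Step 4: (-1, -4, 5) -> (-(5), -(-1), -(-4)) = (-5, 1, 4)

Answer: -5 1 4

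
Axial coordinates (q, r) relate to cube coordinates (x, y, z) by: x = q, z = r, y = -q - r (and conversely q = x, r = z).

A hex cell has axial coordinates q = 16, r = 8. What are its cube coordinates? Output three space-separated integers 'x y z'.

Answer: 16 -24 8

Derivation:
x = q = 16
z = r = 8
y = -x - z = -(16) - (8) = -24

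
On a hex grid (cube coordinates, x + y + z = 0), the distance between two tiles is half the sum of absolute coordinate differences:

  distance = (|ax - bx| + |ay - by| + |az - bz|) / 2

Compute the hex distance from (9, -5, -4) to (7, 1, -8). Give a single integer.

|ax - bx| = |9 - 7| = 2
|ay - by| = |-5 - 1| = 6
|az - bz| = |-4 - (-8)| = 4
distance = (2 + 6 + 4) / 2 = 12 / 2 = 6

Answer: 6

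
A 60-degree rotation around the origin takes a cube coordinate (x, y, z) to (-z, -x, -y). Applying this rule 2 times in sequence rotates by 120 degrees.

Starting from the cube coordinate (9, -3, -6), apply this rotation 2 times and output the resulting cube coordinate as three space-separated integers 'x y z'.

Answer: -3 -6 9

Derivation:
Start: (9, -3, -6)
Step 1: (9, -3, -6) -> (-(-6), -(9), -(-3)) = (6, -9, 3)
Step 2: (6, -9, 3) -> (-(3), -(6), -(-9)) = (-3, -6, 9)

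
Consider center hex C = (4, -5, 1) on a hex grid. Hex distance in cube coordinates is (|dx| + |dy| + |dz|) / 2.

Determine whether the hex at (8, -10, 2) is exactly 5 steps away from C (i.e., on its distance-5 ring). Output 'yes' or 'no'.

Answer: yes

Derivation:
|px - cx| = |8 - 4| = 4
|py - cy| = |-10 - (-5)| = 5
|pz - cz| = |2 - 1| = 1
distance = (4+5+1)/2 = 10/2 = 5
radius = 5; distance == radius -> yes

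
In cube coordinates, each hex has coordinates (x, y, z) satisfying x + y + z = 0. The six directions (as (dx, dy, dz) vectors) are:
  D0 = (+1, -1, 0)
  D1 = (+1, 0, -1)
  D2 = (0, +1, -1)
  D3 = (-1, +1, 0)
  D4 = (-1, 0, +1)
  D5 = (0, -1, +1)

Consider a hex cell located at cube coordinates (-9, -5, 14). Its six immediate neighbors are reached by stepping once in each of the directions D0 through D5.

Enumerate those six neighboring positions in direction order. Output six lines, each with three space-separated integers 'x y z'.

Center: (-9, -5, 14). Add each direction:
  D0: (-9, -5, 14) + (1, -1, 0) = (-8, -6, 14)
  D1: (-9, -5, 14) + (1, 0, -1) = (-8, -5, 13)
  D2: (-9, -5, 14) + (0, 1, -1) = (-9, -4, 13)
  D3: (-9, -5, 14) + (-1, 1, 0) = (-10, -4, 14)
  D4: (-9, -5, 14) + (-1, 0, 1) = (-10, -5, 15)
  D5: (-9, -5, 14) + (0, -1, 1) = (-9, -6, 15)

Answer: -8 -6 14
-8 -5 13
-9 -4 13
-10 -4 14
-10 -5 15
-9 -6 15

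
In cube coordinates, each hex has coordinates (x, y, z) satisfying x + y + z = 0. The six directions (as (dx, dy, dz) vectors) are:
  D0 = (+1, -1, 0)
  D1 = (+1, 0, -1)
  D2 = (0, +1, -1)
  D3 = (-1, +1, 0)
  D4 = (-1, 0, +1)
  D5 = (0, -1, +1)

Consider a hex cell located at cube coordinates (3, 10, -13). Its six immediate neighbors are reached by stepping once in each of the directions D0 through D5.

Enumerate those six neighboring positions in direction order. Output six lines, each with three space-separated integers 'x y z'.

Center: (3, 10, -13). Add each direction:
  D0: (3, 10, -13) + (1, -1, 0) = (4, 9, -13)
  D1: (3, 10, -13) + (1, 0, -1) = (4, 10, -14)
  D2: (3, 10, -13) + (0, 1, -1) = (3, 11, -14)
  D3: (3, 10, -13) + (-1, 1, 0) = (2, 11, -13)
  D4: (3, 10, -13) + (-1, 0, 1) = (2, 10, -12)
  D5: (3, 10, -13) + (0, -1, 1) = (3, 9, -12)

Answer: 4 9 -13
4 10 -14
3 11 -14
2 11 -13
2 10 -12
3 9 -12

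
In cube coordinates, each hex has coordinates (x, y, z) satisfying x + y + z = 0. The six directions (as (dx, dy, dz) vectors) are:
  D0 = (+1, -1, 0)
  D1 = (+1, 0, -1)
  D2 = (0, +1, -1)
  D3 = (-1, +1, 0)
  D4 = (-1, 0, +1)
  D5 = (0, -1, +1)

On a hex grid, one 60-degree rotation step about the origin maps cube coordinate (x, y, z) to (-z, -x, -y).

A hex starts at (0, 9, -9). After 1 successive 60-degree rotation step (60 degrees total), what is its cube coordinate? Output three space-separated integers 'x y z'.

Answer: 9 0 -9

Derivation:
Start: (0, 9, -9)
Step 1: (0, 9, -9) -> (-(-9), -(0), -(9)) = (9, 0, -9)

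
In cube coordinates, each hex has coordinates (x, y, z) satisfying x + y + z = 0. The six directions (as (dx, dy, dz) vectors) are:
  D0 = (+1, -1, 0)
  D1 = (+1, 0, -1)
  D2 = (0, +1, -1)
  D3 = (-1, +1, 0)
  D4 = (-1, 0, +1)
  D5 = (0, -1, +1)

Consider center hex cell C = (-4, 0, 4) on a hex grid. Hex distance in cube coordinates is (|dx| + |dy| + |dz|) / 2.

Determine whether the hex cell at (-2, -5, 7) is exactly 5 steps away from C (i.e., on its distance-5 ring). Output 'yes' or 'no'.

|px - cx| = |-2 - (-4)| = 2
|py - cy| = |-5 - 0| = 5
|pz - cz| = |7 - 4| = 3
distance = (2+5+3)/2 = 10/2 = 5
radius = 5; distance == radius -> yes

Answer: yes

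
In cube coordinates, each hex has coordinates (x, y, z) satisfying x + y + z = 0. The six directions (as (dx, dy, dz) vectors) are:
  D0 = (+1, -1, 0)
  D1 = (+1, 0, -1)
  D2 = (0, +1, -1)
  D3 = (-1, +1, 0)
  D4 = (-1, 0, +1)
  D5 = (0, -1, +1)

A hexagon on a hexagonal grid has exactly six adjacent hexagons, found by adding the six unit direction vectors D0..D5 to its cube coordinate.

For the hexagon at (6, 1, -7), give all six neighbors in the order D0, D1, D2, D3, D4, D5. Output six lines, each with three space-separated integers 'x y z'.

Center: (6, 1, -7). Add each direction:
  D0: (6, 1, -7) + (1, -1, 0) = (7, 0, -7)
  D1: (6, 1, -7) + (1, 0, -1) = (7, 1, -8)
  D2: (6, 1, -7) + (0, 1, -1) = (6, 2, -8)
  D3: (6, 1, -7) + (-1, 1, 0) = (5, 2, -7)
  D4: (6, 1, -7) + (-1, 0, 1) = (5, 1, -6)
  D5: (6, 1, -7) + (0, -1, 1) = (6, 0, -6)

Answer: 7 0 -7
7 1 -8
6 2 -8
5 2 -7
5 1 -6
6 0 -6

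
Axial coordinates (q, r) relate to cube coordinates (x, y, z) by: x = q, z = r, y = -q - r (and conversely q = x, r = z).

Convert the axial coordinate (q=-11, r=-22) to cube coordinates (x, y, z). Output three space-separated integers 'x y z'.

Answer: -11 33 -22

Derivation:
x = q = -11
z = r = -22
y = -x - z = -(-11) - (-22) = 33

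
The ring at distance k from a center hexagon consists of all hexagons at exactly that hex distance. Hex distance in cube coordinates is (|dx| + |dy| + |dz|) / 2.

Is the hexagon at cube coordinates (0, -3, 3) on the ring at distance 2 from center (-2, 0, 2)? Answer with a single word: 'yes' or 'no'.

|px - cx| = |0 - (-2)| = 2
|py - cy| = |-3 - 0| = 3
|pz - cz| = |3 - 2| = 1
distance = (2+3+1)/2 = 6/2 = 3
radius = 2; distance != radius -> no

Answer: no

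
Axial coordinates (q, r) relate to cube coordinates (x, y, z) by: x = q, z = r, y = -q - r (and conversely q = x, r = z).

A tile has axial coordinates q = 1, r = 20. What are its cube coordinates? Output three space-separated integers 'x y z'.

x = q = 1
z = r = 20
y = -x - z = -(1) - (20) = -21

Answer: 1 -21 20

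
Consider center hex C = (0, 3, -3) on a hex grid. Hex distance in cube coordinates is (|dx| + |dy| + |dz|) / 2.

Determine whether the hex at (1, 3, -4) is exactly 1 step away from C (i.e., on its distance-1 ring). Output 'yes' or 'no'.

|px - cx| = |1 - 0| = 1
|py - cy| = |3 - 3| = 0
|pz - cz| = |-4 - (-3)| = 1
distance = (1+0+1)/2 = 2/2 = 1
radius = 1; distance == radius -> yes

Answer: yes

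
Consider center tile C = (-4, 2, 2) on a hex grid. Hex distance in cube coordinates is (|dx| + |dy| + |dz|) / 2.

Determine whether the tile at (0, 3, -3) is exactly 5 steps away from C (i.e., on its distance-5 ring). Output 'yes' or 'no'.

Answer: yes

Derivation:
|px - cx| = |0 - (-4)| = 4
|py - cy| = |3 - 2| = 1
|pz - cz| = |-3 - 2| = 5
distance = (4+1+5)/2 = 10/2 = 5
radius = 5; distance == radius -> yes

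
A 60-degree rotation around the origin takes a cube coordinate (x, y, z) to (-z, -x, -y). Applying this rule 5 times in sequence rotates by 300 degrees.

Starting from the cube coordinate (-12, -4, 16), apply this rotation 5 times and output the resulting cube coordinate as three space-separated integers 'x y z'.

Answer: 4 -16 12

Derivation:
Start: (-12, -4, 16)
Step 1: (-12, -4, 16) -> (-(16), -(-12), -(-4)) = (-16, 12, 4)
Step 2: (-16, 12, 4) -> (-(4), -(-16), -(12)) = (-4, 16, -12)
Step 3: (-4, 16, -12) -> (-(-12), -(-4), -(16)) = (12, 4, -16)
Step 4: (12, 4, -16) -> (-(-16), -(12), -(4)) = (16, -12, -4)
Step 5: (16, -12, -4) -> (-(-4), -(16), -(-12)) = (4, -16, 12)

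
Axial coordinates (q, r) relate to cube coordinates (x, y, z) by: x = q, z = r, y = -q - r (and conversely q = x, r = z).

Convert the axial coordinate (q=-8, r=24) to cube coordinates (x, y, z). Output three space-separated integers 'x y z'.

x = q = -8
z = r = 24
y = -x - z = -(-8) - (24) = -16

Answer: -8 -16 24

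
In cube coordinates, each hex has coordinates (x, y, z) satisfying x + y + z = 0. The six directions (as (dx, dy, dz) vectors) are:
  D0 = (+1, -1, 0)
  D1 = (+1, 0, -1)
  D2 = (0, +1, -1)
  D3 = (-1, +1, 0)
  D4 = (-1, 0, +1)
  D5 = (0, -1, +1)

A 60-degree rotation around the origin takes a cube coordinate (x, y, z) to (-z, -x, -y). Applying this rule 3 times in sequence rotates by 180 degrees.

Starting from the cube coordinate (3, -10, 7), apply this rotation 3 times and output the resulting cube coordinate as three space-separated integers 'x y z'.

Start: (3, -10, 7)
Step 1: (3, -10, 7) -> (-(7), -(3), -(-10)) = (-7, -3, 10)
Step 2: (-7, -3, 10) -> (-(10), -(-7), -(-3)) = (-10, 7, 3)
Step 3: (-10, 7, 3) -> (-(3), -(-10), -(7)) = (-3, 10, -7)

Answer: -3 10 -7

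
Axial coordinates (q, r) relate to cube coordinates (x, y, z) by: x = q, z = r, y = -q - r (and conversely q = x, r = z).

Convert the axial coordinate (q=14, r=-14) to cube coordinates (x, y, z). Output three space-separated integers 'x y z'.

Answer: 14 0 -14

Derivation:
x = q = 14
z = r = -14
y = -x - z = -(14) - (-14) = 0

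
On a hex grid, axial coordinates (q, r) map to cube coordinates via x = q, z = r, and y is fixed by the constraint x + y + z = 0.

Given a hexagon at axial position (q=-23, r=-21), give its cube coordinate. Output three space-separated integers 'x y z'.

x = q = -23
z = r = -21
y = -x - z = -(-23) - (-21) = 44

Answer: -23 44 -21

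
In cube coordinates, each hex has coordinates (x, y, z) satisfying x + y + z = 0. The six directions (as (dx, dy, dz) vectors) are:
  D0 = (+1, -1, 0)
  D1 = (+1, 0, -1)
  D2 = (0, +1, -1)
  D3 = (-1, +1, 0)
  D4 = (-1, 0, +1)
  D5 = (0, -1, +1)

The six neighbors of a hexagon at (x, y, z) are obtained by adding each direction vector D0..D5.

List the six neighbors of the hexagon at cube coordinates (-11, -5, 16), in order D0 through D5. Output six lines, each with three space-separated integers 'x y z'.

Center: (-11, -5, 16). Add each direction:
  D0: (-11, -5, 16) + (1, -1, 0) = (-10, -6, 16)
  D1: (-11, -5, 16) + (1, 0, -1) = (-10, -5, 15)
  D2: (-11, -5, 16) + (0, 1, -1) = (-11, -4, 15)
  D3: (-11, -5, 16) + (-1, 1, 0) = (-12, -4, 16)
  D4: (-11, -5, 16) + (-1, 0, 1) = (-12, -5, 17)
  D5: (-11, -5, 16) + (0, -1, 1) = (-11, -6, 17)

Answer: -10 -6 16
-10 -5 15
-11 -4 15
-12 -4 16
-12 -5 17
-11 -6 17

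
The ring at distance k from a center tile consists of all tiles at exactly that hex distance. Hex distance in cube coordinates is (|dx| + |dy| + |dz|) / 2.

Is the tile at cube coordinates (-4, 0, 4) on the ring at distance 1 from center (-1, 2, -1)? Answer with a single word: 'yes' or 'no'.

Answer: no

Derivation:
|px - cx| = |-4 - (-1)| = 3
|py - cy| = |0 - 2| = 2
|pz - cz| = |4 - (-1)| = 5
distance = (3+2+5)/2 = 10/2 = 5
radius = 1; distance != radius -> no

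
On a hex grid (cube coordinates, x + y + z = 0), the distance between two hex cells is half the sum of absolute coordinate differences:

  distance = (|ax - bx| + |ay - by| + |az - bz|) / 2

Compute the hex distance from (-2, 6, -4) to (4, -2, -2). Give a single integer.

Answer: 8

Derivation:
|ax - bx| = |-2 - 4| = 6
|ay - by| = |6 - (-2)| = 8
|az - bz| = |-4 - (-2)| = 2
distance = (6 + 8 + 2) / 2 = 16 / 2 = 8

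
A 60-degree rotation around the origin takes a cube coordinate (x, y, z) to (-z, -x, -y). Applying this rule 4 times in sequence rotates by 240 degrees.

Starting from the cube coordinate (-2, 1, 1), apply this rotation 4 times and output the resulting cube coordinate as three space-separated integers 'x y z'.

Answer: 1 -2 1

Derivation:
Start: (-2, 1, 1)
Step 1: (-2, 1, 1) -> (-(1), -(-2), -(1)) = (-1, 2, -1)
Step 2: (-1, 2, -1) -> (-(-1), -(-1), -(2)) = (1, 1, -2)
Step 3: (1, 1, -2) -> (-(-2), -(1), -(1)) = (2, -1, -1)
Step 4: (2, -1, -1) -> (-(-1), -(2), -(-1)) = (1, -2, 1)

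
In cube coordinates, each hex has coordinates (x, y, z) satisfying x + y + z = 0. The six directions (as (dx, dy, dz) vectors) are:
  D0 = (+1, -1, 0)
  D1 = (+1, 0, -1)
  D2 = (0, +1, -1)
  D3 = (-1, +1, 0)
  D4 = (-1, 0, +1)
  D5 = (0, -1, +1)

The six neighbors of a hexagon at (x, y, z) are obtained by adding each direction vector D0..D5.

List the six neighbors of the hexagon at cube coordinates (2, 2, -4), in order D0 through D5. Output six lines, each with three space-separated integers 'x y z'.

Answer: 3 1 -4
3 2 -5
2 3 -5
1 3 -4
1 2 -3
2 1 -3

Derivation:
Center: (2, 2, -4). Add each direction:
  D0: (2, 2, -4) + (1, -1, 0) = (3, 1, -4)
  D1: (2, 2, -4) + (1, 0, -1) = (3, 2, -5)
  D2: (2, 2, -4) + (0, 1, -1) = (2, 3, -5)
  D3: (2, 2, -4) + (-1, 1, 0) = (1, 3, -4)
  D4: (2, 2, -4) + (-1, 0, 1) = (1, 2, -3)
  D5: (2, 2, -4) + (0, -1, 1) = (2, 1, -3)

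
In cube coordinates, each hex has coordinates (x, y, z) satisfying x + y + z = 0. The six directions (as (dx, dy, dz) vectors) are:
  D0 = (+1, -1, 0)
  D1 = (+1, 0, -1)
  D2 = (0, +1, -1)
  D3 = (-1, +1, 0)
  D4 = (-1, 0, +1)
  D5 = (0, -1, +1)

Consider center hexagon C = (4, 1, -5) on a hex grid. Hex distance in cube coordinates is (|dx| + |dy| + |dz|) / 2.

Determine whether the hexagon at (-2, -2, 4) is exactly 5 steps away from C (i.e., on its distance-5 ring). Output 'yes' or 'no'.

Answer: no

Derivation:
|px - cx| = |-2 - 4| = 6
|py - cy| = |-2 - 1| = 3
|pz - cz| = |4 - (-5)| = 9
distance = (6+3+9)/2 = 18/2 = 9
radius = 5; distance != radius -> no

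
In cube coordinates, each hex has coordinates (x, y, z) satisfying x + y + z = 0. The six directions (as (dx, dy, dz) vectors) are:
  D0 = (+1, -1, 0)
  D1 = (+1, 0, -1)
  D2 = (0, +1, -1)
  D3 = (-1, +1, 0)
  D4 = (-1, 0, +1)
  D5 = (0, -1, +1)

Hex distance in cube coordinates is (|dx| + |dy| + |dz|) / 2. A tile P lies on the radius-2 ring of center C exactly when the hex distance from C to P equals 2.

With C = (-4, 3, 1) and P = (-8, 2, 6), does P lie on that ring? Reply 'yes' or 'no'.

Answer: no

Derivation:
|px - cx| = |-8 - (-4)| = 4
|py - cy| = |2 - 3| = 1
|pz - cz| = |6 - 1| = 5
distance = (4+1+5)/2 = 10/2 = 5
radius = 2; distance != radius -> no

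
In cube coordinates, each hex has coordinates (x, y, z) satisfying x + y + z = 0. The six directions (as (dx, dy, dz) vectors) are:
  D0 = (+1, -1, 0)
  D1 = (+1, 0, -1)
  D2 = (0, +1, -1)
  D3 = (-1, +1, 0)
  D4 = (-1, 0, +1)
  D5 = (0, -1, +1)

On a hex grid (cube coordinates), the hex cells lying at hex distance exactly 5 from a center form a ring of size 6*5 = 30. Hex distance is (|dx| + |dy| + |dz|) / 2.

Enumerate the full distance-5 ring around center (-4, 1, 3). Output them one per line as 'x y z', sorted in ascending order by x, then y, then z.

Answer: -9 1 8
-9 2 7
-9 3 6
-9 4 5
-9 5 4
-9 6 3
-8 0 8
-8 6 2
-7 -1 8
-7 6 1
-6 -2 8
-6 6 0
-5 -3 8
-5 6 -1
-4 -4 8
-4 6 -2
-3 -4 7
-3 5 -2
-2 -4 6
-2 4 -2
-1 -4 5
-1 3 -2
0 -4 4
0 2 -2
1 -4 3
1 -3 2
1 -2 1
1 -1 0
1 0 -1
1 1 -2

Derivation:
Walk ring at distance 5 from (-4, 1, 3):
Start at center + D4*5 = (-9, 1, 8)
  hex 0: (-9, 1, 8)
  hex 1: (-8, 0, 8)
  hex 2: (-7, -1, 8)
  hex 3: (-6, -2, 8)
  hex 4: (-5, -3, 8)
  hex 5: (-4, -4, 8)
  hex 6: (-3, -4, 7)
  hex 7: (-2, -4, 6)
  hex 8: (-1, -4, 5)
  hex 9: (0, -4, 4)
  hex 10: (1, -4, 3)
  hex 11: (1, -3, 2)
  hex 12: (1, -2, 1)
  hex 13: (1, -1, 0)
  hex 14: (1, 0, -1)
  hex 15: (1, 1, -2)
  hex 16: (0, 2, -2)
  hex 17: (-1, 3, -2)
  hex 18: (-2, 4, -2)
  hex 19: (-3, 5, -2)
  hex 20: (-4, 6, -2)
  hex 21: (-5, 6, -1)
  hex 22: (-6, 6, 0)
  hex 23: (-7, 6, 1)
  hex 24: (-8, 6, 2)
  hex 25: (-9, 6, 3)
  hex 26: (-9, 5, 4)
  hex 27: (-9, 4, 5)
  hex 28: (-9, 3, 6)
  hex 29: (-9, 2, 7)
Sorted: 30 hexes.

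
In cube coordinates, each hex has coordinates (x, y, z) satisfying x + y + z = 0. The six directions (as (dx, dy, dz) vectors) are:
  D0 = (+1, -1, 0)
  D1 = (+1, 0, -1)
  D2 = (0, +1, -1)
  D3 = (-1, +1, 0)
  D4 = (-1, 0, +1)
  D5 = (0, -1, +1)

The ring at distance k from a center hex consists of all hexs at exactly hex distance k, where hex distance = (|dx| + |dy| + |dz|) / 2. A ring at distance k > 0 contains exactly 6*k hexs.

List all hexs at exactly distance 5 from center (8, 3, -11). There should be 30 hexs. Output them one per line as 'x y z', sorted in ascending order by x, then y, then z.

Answer: 3 3 -6
3 4 -7
3 5 -8
3 6 -9
3 7 -10
3 8 -11
4 2 -6
4 8 -12
5 1 -6
5 8 -13
6 0 -6
6 8 -14
7 -1 -6
7 8 -15
8 -2 -6
8 8 -16
9 -2 -7
9 7 -16
10 -2 -8
10 6 -16
11 -2 -9
11 5 -16
12 -2 -10
12 4 -16
13 -2 -11
13 -1 -12
13 0 -13
13 1 -14
13 2 -15
13 3 -16

Derivation:
Walk ring at distance 5 from (8, 3, -11):
Start at center + D4*5 = (3, 3, -6)
  hex 0: (3, 3, -6)
  hex 1: (4, 2, -6)
  hex 2: (5, 1, -6)
  hex 3: (6, 0, -6)
  hex 4: (7, -1, -6)
  hex 5: (8, -2, -6)
  hex 6: (9, -2, -7)
  hex 7: (10, -2, -8)
  hex 8: (11, -2, -9)
  hex 9: (12, -2, -10)
  hex 10: (13, -2, -11)
  hex 11: (13, -1, -12)
  hex 12: (13, 0, -13)
  hex 13: (13, 1, -14)
  hex 14: (13, 2, -15)
  hex 15: (13, 3, -16)
  hex 16: (12, 4, -16)
  hex 17: (11, 5, -16)
  hex 18: (10, 6, -16)
  hex 19: (9, 7, -16)
  hex 20: (8, 8, -16)
  hex 21: (7, 8, -15)
  hex 22: (6, 8, -14)
  hex 23: (5, 8, -13)
  hex 24: (4, 8, -12)
  hex 25: (3, 8, -11)
  hex 26: (3, 7, -10)
  hex 27: (3, 6, -9)
  hex 28: (3, 5, -8)
  hex 29: (3, 4, -7)
Sorted: 30 hexes.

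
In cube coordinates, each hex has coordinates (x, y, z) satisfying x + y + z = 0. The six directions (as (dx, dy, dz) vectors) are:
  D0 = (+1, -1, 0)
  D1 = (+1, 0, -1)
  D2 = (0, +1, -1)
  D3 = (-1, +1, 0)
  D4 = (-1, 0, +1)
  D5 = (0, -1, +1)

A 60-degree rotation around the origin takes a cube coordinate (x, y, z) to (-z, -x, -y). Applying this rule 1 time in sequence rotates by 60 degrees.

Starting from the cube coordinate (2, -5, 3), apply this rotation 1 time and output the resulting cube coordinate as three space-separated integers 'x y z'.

Start: (2, -5, 3)
Step 1: (2, -5, 3) -> (-(3), -(2), -(-5)) = (-3, -2, 5)

Answer: -3 -2 5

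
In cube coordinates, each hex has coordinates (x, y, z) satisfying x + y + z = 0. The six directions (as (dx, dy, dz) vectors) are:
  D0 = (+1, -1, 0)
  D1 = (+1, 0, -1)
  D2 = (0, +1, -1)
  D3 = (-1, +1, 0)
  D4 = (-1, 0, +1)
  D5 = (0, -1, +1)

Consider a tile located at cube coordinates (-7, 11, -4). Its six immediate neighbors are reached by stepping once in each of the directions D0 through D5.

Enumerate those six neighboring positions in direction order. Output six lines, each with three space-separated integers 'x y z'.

Center: (-7, 11, -4). Add each direction:
  D0: (-7, 11, -4) + (1, -1, 0) = (-6, 10, -4)
  D1: (-7, 11, -4) + (1, 0, -1) = (-6, 11, -5)
  D2: (-7, 11, -4) + (0, 1, -1) = (-7, 12, -5)
  D3: (-7, 11, -4) + (-1, 1, 0) = (-8, 12, -4)
  D4: (-7, 11, -4) + (-1, 0, 1) = (-8, 11, -3)
  D5: (-7, 11, -4) + (0, -1, 1) = (-7, 10, -3)

Answer: -6 10 -4
-6 11 -5
-7 12 -5
-8 12 -4
-8 11 -3
-7 10 -3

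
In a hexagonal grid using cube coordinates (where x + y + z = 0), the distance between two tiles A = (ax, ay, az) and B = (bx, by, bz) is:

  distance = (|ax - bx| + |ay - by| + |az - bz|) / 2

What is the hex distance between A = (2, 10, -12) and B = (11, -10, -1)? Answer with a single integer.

|ax - bx| = |2 - 11| = 9
|ay - by| = |10 - (-10)| = 20
|az - bz| = |-12 - (-1)| = 11
distance = (9 + 20 + 11) / 2 = 40 / 2 = 20

Answer: 20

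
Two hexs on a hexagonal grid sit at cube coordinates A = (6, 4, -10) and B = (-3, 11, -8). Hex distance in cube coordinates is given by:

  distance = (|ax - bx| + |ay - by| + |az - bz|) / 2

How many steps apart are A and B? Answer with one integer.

Answer: 9

Derivation:
|ax - bx| = |6 - (-3)| = 9
|ay - by| = |4 - 11| = 7
|az - bz| = |-10 - (-8)| = 2
distance = (9 + 7 + 2) / 2 = 18 / 2 = 9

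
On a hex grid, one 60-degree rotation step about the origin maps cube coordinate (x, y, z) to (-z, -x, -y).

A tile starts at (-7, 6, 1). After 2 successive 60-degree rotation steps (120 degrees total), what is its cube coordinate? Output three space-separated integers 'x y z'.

Answer: 6 1 -7

Derivation:
Start: (-7, 6, 1)
Step 1: (-7, 6, 1) -> (-(1), -(-7), -(6)) = (-1, 7, -6)
Step 2: (-1, 7, -6) -> (-(-6), -(-1), -(7)) = (6, 1, -7)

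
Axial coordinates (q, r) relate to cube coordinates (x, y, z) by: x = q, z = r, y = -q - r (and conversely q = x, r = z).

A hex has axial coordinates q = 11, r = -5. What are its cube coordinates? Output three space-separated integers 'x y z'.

x = q = 11
z = r = -5
y = -x - z = -(11) - (-5) = -6

Answer: 11 -6 -5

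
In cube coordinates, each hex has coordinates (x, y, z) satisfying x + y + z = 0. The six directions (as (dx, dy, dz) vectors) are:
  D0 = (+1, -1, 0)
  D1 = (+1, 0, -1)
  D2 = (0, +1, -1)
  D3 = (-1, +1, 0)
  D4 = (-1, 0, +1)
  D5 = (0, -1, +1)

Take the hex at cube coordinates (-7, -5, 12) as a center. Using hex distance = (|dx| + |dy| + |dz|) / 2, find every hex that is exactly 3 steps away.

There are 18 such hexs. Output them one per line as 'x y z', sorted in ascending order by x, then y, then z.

Answer: -10 -5 15
-10 -4 14
-10 -3 13
-10 -2 12
-9 -6 15
-9 -2 11
-8 -7 15
-8 -2 10
-7 -8 15
-7 -2 9
-6 -8 14
-6 -3 9
-5 -8 13
-5 -4 9
-4 -8 12
-4 -7 11
-4 -6 10
-4 -5 9

Derivation:
Walk ring at distance 3 from (-7, -5, 12):
Start at center + D4*3 = (-10, -5, 15)
  hex 0: (-10, -5, 15)
  hex 1: (-9, -6, 15)
  hex 2: (-8, -7, 15)
  hex 3: (-7, -8, 15)
  hex 4: (-6, -8, 14)
  hex 5: (-5, -8, 13)
  hex 6: (-4, -8, 12)
  hex 7: (-4, -7, 11)
  hex 8: (-4, -6, 10)
  hex 9: (-4, -5, 9)
  hex 10: (-5, -4, 9)
  hex 11: (-6, -3, 9)
  hex 12: (-7, -2, 9)
  hex 13: (-8, -2, 10)
  hex 14: (-9, -2, 11)
  hex 15: (-10, -2, 12)
  hex 16: (-10, -3, 13)
  hex 17: (-10, -4, 14)
Sorted: 18 hexes.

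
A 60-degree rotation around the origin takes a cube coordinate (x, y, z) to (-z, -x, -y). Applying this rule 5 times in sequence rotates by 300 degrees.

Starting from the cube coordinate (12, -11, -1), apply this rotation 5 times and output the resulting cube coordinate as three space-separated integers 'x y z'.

Answer: 11 1 -12

Derivation:
Start: (12, -11, -1)
Step 1: (12, -11, -1) -> (-(-1), -(12), -(-11)) = (1, -12, 11)
Step 2: (1, -12, 11) -> (-(11), -(1), -(-12)) = (-11, -1, 12)
Step 3: (-11, -1, 12) -> (-(12), -(-11), -(-1)) = (-12, 11, 1)
Step 4: (-12, 11, 1) -> (-(1), -(-12), -(11)) = (-1, 12, -11)
Step 5: (-1, 12, -11) -> (-(-11), -(-1), -(12)) = (11, 1, -12)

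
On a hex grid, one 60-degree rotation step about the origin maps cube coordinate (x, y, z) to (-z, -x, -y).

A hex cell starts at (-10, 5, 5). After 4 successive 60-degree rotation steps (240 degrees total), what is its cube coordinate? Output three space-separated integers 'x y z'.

Start: (-10, 5, 5)
Step 1: (-10, 5, 5) -> (-(5), -(-10), -(5)) = (-5, 10, -5)
Step 2: (-5, 10, -5) -> (-(-5), -(-5), -(10)) = (5, 5, -10)
Step 3: (5, 5, -10) -> (-(-10), -(5), -(5)) = (10, -5, -5)
Step 4: (10, -5, -5) -> (-(-5), -(10), -(-5)) = (5, -10, 5)

Answer: 5 -10 5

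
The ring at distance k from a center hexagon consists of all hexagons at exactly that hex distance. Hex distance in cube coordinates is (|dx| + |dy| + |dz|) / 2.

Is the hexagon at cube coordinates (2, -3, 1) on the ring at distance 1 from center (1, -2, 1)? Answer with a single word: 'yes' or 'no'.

|px - cx| = |2 - 1| = 1
|py - cy| = |-3 - (-2)| = 1
|pz - cz| = |1 - 1| = 0
distance = (1+1+0)/2 = 2/2 = 1
radius = 1; distance == radius -> yes

Answer: yes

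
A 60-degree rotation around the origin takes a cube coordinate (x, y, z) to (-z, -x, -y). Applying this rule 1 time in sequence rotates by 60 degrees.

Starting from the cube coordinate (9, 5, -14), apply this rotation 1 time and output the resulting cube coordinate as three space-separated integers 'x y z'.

Start: (9, 5, -14)
Step 1: (9, 5, -14) -> (-(-14), -(9), -(5)) = (14, -9, -5)

Answer: 14 -9 -5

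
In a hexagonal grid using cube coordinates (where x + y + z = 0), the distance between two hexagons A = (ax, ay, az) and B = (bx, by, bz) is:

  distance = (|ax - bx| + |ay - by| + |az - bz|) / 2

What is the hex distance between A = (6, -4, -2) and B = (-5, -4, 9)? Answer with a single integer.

Answer: 11

Derivation:
|ax - bx| = |6 - (-5)| = 11
|ay - by| = |-4 - (-4)| = 0
|az - bz| = |-2 - 9| = 11
distance = (11 + 0 + 11) / 2 = 22 / 2 = 11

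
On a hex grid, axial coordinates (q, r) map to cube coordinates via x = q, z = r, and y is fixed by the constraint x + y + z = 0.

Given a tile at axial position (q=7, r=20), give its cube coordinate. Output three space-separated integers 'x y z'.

Answer: 7 -27 20

Derivation:
x = q = 7
z = r = 20
y = -x - z = -(7) - (20) = -27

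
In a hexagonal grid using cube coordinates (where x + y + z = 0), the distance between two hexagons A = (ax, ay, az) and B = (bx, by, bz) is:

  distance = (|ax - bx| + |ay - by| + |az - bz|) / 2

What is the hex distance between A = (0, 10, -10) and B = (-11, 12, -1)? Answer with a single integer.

|ax - bx| = |0 - (-11)| = 11
|ay - by| = |10 - 12| = 2
|az - bz| = |-10 - (-1)| = 9
distance = (11 + 2 + 9) / 2 = 22 / 2 = 11

Answer: 11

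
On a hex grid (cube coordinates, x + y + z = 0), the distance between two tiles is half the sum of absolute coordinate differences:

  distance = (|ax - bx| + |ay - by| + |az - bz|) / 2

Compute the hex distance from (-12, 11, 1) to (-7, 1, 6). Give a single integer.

Answer: 10

Derivation:
|ax - bx| = |-12 - (-7)| = 5
|ay - by| = |11 - 1| = 10
|az - bz| = |1 - 6| = 5
distance = (5 + 10 + 5) / 2 = 20 / 2 = 10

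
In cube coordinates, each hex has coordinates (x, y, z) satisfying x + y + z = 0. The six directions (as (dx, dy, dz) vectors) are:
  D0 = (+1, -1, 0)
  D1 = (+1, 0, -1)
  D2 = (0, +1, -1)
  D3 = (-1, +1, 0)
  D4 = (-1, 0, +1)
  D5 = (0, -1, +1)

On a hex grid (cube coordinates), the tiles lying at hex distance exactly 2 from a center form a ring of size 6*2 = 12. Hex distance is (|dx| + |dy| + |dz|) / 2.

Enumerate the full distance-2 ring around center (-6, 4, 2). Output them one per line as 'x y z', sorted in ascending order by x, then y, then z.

Walk ring at distance 2 from (-6, 4, 2):
Start at center + D4*2 = (-8, 4, 4)
  hex 0: (-8, 4, 4)
  hex 1: (-7, 3, 4)
  hex 2: (-6, 2, 4)
  hex 3: (-5, 2, 3)
  hex 4: (-4, 2, 2)
  hex 5: (-4, 3, 1)
  hex 6: (-4, 4, 0)
  hex 7: (-5, 5, 0)
  hex 8: (-6, 6, 0)
  hex 9: (-7, 6, 1)
  hex 10: (-8, 6, 2)
  hex 11: (-8, 5, 3)
Sorted: 12 hexes.

Answer: -8 4 4
-8 5 3
-8 6 2
-7 3 4
-7 6 1
-6 2 4
-6 6 0
-5 2 3
-5 5 0
-4 2 2
-4 3 1
-4 4 0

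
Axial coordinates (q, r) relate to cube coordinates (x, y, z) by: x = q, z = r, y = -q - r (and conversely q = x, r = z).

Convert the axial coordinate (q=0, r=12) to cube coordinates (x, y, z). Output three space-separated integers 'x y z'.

x = q = 0
z = r = 12
y = -x - z = -(0) - (12) = -12

Answer: 0 -12 12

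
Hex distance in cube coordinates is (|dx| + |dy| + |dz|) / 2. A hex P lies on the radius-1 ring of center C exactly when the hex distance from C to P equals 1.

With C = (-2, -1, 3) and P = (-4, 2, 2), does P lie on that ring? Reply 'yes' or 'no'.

Answer: no

Derivation:
|px - cx| = |-4 - (-2)| = 2
|py - cy| = |2 - (-1)| = 3
|pz - cz| = |2 - 3| = 1
distance = (2+3+1)/2 = 6/2 = 3
radius = 1; distance != radius -> no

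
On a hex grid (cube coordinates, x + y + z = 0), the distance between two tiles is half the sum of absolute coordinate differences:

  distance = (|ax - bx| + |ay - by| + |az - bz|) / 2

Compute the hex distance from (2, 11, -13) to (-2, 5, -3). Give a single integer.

Answer: 10

Derivation:
|ax - bx| = |2 - (-2)| = 4
|ay - by| = |11 - 5| = 6
|az - bz| = |-13 - (-3)| = 10
distance = (4 + 6 + 10) / 2 = 20 / 2 = 10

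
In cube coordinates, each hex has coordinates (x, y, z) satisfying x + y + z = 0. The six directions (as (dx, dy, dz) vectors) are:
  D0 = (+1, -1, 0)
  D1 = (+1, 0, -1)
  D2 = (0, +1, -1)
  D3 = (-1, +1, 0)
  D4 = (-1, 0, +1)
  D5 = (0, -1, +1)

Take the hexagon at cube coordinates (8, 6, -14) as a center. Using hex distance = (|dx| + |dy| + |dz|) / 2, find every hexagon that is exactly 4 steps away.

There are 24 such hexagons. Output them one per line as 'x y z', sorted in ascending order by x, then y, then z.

Answer: 4 6 -10
4 7 -11
4 8 -12
4 9 -13
4 10 -14
5 5 -10
5 10 -15
6 4 -10
6 10 -16
7 3 -10
7 10 -17
8 2 -10
8 10 -18
9 2 -11
9 9 -18
10 2 -12
10 8 -18
11 2 -13
11 7 -18
12 2 -14
12 3 -15
12 4 -16
12 5 -17
12 6 -18

Derivation:
Walk ring at distance 4 from (8, 6, -14):
Start at center + D4*4 = (4, 6, -10)
  hex 0: (4, 6, -10)
  hex 1: (5, 5, -10)
  hex 2: (6, 4, -10)
  hex 3: (7, 3, -10)
  hex 4: (8, 2, -10)
  hex 5: (9, 2, -11)
  hex 6: (10, 2, -12)
  hex 7: (11, 2, -13)
  hex 8: (12, 2, -14)
  hex 9: (12, 3, -15)
  hex 10: (12, 4, -16)
  hex 11: (12, 5, -17)
  hex 12: (12, 6, -18)
  hex 13: (11, 7, -18)
  hex 14: (10, 8, -18)
  hex 15: (9, 9, -18)
  hex 16: (8, 10, -18)
  hex 17: (7, 10, -17)
  hex 18: (6, 10, -16)
  hex 19: (5, 10, -15)
  hex 20: (4, 10, -14)
  hex 21: (4, 9, -13)
  hex 22: (4, 8, -12)
  hex 23: (4, 7, -11)
Sorted: 24 hexes.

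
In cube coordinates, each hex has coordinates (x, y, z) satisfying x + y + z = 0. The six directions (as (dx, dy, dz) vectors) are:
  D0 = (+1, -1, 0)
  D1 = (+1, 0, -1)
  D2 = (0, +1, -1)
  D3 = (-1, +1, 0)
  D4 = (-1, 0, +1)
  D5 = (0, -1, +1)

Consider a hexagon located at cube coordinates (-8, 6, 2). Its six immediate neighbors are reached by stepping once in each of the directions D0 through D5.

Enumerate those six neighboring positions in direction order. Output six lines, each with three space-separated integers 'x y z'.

Center: (-8, 6, 2). Add each direction:
  D0: (-8, 6, 2) + (1, -1, 0) = (-7, 5, 2)
  D1: (-8, 6, 2) + (1, 0, -1) = (-7, 6, 1)
  D2: (-8, 6, 2) + (0, 1, -1) = (-8, 7, 1)
  D3: (-8, 6, 2) + (-1, 1, 0) = (-9, 7, 2)
  D4: (-8, 6, 2) + (-1, 0, 1) = (-9, 6, 3)
  D5: (-8, 6, 2) + (0, -1, 1) = (-8, 5, 3)

Answer: -7 5 2
-7 6 1
-8 7 1
-9 7 2
-9 6 3
-8 5 3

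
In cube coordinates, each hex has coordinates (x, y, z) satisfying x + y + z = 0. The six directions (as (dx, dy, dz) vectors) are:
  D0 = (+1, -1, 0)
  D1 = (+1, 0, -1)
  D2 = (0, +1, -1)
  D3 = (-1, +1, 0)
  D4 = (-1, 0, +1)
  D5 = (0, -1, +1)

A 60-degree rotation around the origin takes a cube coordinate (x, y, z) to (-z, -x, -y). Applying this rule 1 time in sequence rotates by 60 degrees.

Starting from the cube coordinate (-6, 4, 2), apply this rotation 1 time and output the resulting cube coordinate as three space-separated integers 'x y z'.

Start: (-6, 4, 2)
Step 1: (-6, 4, 2) -> (-(2), -(-6), -(4)) = (-2, 6, -4)

Answer: -2 6 -4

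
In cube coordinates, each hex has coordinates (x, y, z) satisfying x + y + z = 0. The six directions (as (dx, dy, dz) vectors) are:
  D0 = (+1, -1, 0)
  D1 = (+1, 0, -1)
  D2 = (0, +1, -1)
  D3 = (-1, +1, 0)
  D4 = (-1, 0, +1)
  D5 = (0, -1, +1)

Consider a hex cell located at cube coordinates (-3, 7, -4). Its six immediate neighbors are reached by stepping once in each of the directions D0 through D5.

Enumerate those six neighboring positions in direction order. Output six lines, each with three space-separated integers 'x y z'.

Center: (-3, 7, -4). Add each direction:
  D0: (-3, 7, -4) + (1, -1, 0) = (-2, 6, -4)
  D1: (-3, 7, -4) + (1, 0, -1) = (-2, 7, -5)
  D2: (-3, 7, -4) + (0, 1, -1) = (-3, 8, -5)
  D3: (-3, 7, -4) + (-1, 1, 0) = (-4, 8, -4)
  D4: (-3, 7, -4) + (-1, 0, 1) = (-4, 7, -3)
  D5: (-3, 7, -4) + (0, -1, 1) = (-3, 6, -3)

Answer: -2 6 -4
-2 7 -5
-3 8 -5
-4 8 -4
-4 7 -3
-3 6 -3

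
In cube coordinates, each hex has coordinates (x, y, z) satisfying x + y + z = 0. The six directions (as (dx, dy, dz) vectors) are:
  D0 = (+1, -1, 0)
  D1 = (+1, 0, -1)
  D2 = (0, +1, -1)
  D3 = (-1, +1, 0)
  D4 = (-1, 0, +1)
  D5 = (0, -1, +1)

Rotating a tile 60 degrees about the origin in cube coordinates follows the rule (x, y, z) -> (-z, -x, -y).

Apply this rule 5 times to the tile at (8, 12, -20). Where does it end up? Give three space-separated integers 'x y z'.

Answer: -12 20 -8

Derivation:
Start: (8, 12, -20)
Step 1: (8, 12, -20) -> (-(-20), -(8), -(12)) = (20, -8, -12)
Step 2: (20, -8, -12) -> (-(-12), -(20), -(-8)) = (12, -20, 8)
Step 3: (12, -20, 8) -> (-(8), -(12), -(-20)) = (-8, -12, 20)
Step 4: (-8, -12, 20) -> (-(20), -(-8), -(-12)) = (-20, 8, 12)
Step 5: (-20, 8, 12) -> (-(12), -(-20), -(8)) = (-12, 20, -8)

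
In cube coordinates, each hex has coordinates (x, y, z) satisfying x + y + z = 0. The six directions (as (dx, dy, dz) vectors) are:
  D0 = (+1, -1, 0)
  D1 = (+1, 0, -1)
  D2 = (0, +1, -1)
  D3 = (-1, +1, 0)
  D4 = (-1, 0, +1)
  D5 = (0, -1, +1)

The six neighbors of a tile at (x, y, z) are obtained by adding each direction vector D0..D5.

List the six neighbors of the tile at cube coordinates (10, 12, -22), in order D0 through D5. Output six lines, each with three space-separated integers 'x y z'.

Center: (10, 12, -22). Add each direction:
  D0: (10, 12, -22) + (1, -1, 0) = (11, 11, -22)
  D1: (10, 12, -22) + (1, 0, -1) = (11, 12, -23)
  D2: (10, 12, -22) + (0, 1, -1) = (10, 13, -23)
  D3: (10, 12, -22) + (-1, 1, 0) = (9, 13, -22)
  D4: (10, 12, -22) + (-1, 0, 1) = (9, 12, -21)
  D5: (10, 12, -22) + (0, -1, 1) = (10, 11, -21)

Answer: 11 11 -22
11 12 -23
10 13 -23
9 13 -22
9 12 -21
10 11 -21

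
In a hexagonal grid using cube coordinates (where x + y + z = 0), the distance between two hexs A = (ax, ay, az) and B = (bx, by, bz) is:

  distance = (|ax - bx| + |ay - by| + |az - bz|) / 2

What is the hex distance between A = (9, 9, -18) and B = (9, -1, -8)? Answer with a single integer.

Answer: 10

Derivation:
|ax - bx| = |9 - 9| = 0
|ay - by| = |9 - (-1)| = 10
|az - bz| = |-18 - (-8)| = 10
distance = (0 + 10 + 10) / 2 = 20 / 2 = 10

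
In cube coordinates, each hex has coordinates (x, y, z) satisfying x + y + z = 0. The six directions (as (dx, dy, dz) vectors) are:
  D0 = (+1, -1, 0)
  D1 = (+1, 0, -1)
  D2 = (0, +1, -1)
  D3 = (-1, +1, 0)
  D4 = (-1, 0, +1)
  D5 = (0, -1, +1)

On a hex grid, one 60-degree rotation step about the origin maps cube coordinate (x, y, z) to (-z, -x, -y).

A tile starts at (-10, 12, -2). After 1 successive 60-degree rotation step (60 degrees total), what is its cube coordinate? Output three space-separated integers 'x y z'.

Answer: 2 10 -12

Derivation:
Start: (-10, 12, -2)
Step 1: (-10, 12, -2) -> (-(-2), -(-10), -(12)) = (2, 10, -12)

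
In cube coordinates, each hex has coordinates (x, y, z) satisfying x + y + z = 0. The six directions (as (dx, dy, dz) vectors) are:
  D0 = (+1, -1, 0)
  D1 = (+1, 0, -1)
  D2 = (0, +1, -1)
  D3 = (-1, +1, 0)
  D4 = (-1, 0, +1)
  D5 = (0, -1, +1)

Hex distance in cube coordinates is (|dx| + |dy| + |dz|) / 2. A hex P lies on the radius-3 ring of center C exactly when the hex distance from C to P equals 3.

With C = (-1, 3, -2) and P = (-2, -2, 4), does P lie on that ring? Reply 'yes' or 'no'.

|px - cx| = |-2 - (-1)| = 1
|py - cy| = |-2 - 3| = 5
|pz - cz| = |4 - (-2)| = 6
distance = (1+5+6)/2 = 12/2 = 6
radius = 3; distance != radius -> no

Answer: no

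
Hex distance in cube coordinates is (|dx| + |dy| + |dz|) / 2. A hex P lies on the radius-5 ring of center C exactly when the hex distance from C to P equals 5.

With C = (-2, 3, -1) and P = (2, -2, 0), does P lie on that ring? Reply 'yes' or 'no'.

|px - cx| = |2 - (-2)| = 4
|py - cy| = |-2 - 3| = 5
|pz - cz| = |0 - (-1)| = 1
distance = (4+5+1)/2 = 10/2 = 5
radius = 5; distance == radius -> yes

Answer: yes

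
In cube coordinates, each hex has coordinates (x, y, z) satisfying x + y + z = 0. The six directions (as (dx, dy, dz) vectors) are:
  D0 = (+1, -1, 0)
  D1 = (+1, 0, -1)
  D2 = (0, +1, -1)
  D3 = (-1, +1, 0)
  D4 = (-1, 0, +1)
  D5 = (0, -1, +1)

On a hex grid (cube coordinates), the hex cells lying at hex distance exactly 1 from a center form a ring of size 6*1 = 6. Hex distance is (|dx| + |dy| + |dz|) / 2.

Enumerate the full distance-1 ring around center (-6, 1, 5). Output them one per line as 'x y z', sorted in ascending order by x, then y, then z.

Answer: -7 1 6
-7 2 5
-6 0 6
-6 2 4
-5 0 5
-5 1 4

Derivation:
Walk ring at distance 1 from (-6, 1, 5):
Start at center + D4*1 = (-7, 1, 6)
  hex 0: (-7, 1, 6)
  hex 1: (-6, 0, 6)
  hex 2: (-5, 0, 5)
  hex 3: (-5, 1, 4)
  hex 4: (-6, 2, 4)
  hex 5: (-7, 2, 5)
Sorted: 6 hexes.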